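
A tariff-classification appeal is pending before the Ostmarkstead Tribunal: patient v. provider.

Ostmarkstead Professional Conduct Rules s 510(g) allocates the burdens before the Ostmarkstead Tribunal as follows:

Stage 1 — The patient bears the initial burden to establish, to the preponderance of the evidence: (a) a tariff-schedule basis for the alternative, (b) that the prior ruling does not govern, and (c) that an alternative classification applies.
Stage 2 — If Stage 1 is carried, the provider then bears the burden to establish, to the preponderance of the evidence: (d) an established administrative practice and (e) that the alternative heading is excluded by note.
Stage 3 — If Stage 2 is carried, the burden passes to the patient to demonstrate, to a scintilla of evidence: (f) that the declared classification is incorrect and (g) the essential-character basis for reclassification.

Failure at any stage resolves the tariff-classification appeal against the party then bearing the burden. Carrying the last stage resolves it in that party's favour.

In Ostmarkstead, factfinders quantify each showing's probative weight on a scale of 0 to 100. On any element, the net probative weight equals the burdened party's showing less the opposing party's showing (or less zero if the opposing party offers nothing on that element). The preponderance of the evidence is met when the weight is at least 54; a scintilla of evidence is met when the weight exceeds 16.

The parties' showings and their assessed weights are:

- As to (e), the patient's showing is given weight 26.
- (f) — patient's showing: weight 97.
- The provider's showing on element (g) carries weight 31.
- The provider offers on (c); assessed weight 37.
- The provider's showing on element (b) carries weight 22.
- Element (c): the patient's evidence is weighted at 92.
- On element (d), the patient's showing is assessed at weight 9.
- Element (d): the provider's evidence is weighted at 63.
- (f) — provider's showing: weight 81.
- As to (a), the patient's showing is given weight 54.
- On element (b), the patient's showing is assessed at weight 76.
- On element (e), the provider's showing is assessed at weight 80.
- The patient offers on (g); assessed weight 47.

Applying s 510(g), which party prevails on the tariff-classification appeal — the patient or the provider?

provider

Stage 1 — burden on patient; standard: the preponderance of the evidence (weight is at least 54).
    (a): 54 ≥ 54 [met]
    (b): 76 − 22 = 54 ≥ 54 [met]
    (c): 92 − 37 = 55 ≥ 54 [met]
  Stage 1 is satisfied; the onus moves to the provider.
Stage 2 — burden on provider; standard: the preponderance of the evidence (weight is at least 54).
    (d): 63 − 9 = 54 ≥ 54 [met]
    (e): 80 − 26 = 54 ≥ 54 [met]
  Stage 2 is satisfied; the onus moves to the patient.
Stage 3 — burden on patient; standard: a scintilla of evidence (weight exceeds 16).
    (f): 97 − 81 = 16 ≤ 16 [not met]
    (g): 47 − 31 = 16 ≤ 16 [not met]
  Not every element is met, so the patient fails to carry Stage 3.
The analysis ends at Stage 3; the provider prevails.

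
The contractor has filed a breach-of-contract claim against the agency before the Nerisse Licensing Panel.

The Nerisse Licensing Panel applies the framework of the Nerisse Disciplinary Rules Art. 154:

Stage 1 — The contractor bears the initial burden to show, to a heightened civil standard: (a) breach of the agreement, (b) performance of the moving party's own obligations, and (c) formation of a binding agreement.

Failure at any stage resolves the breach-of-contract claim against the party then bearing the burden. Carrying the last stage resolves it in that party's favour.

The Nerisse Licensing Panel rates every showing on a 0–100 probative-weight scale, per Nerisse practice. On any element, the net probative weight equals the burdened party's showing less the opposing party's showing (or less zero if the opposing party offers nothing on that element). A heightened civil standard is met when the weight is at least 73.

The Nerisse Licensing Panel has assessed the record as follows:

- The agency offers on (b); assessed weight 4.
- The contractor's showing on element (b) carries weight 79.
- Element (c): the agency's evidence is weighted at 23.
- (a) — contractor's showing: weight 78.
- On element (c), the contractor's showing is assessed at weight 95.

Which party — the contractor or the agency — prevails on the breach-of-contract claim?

Stage 1 — burden on contractor; standard: a heightened civil standard (weight is at least 73).
    (a): 78 ≥ 73 [met]
    (b): 79 − 4 = 75 ≥ 73 [met]
    (c): 95 − 23 = 72 < 73 [not met]
  The contractor does not carry Stage 1.
So the agency prevails.

agency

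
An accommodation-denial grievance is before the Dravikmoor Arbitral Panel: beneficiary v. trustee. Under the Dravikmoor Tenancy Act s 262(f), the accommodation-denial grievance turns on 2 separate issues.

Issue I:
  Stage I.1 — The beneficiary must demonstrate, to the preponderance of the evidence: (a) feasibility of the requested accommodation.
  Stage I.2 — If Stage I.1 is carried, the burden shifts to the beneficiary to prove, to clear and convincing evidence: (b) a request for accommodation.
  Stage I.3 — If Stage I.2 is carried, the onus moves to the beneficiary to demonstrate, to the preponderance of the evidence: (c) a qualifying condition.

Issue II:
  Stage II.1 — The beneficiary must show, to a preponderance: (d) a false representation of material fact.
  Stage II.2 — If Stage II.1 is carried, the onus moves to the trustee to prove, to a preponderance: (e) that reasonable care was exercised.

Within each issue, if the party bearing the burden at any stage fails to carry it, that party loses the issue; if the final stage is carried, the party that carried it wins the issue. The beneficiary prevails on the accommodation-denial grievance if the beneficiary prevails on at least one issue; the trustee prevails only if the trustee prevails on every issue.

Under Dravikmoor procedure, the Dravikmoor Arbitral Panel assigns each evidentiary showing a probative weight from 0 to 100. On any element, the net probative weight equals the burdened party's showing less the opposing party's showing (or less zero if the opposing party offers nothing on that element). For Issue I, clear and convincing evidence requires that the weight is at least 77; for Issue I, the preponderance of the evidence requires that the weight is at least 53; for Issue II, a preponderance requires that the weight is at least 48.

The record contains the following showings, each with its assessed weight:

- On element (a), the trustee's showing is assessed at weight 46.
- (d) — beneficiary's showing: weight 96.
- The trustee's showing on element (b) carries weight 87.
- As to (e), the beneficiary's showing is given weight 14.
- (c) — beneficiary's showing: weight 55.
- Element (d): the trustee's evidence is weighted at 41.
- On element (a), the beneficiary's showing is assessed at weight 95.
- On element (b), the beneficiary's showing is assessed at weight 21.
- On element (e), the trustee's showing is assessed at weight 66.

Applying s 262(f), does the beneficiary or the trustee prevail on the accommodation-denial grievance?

— Issue I —
Stage I.1 (beneficiary, the preponderance of the evidence, weight is at least 53): (a) net 95−46=49 < 53 — fails.
  Not every element is met, so the beneficiary fails to carry Stage I.1.
So the trustee prevails on this issue.
— Issue II —
Stage II.1 (beneficiary, a preponderance, weight is at least 48): (d) net 96−41=55 ≥ 48 — meets.
  All elements met. The burden passes to the trustee.
Stage II.2 (trustee, a preponderance, weight is at least 48): (e) net 66−14=52 ≥ 48 — meets.
  All elements met at the final stage.
All stages carried — the trustee prevails on this issue.
Per-issue: Issue I → trustee; Issue II → trustee. The beneficiary must prevail on at least one issue; overall, the trustee prevails.

trustee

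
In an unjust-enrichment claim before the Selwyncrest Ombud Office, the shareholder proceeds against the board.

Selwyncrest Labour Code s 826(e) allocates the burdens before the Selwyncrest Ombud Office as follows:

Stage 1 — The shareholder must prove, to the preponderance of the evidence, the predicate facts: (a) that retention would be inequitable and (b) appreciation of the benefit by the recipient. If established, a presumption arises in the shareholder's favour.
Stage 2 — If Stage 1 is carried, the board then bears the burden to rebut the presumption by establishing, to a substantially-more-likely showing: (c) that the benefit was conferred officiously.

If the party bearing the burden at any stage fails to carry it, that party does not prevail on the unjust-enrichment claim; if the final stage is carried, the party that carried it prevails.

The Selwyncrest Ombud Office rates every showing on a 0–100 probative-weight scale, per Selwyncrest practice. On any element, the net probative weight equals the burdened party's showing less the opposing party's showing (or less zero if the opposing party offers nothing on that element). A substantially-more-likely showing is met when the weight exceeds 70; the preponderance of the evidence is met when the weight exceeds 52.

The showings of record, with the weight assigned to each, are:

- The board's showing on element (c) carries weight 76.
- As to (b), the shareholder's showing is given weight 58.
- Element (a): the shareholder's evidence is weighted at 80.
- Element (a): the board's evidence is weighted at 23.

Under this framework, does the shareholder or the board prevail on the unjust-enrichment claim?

board

At Stage 1 the shareholder must meet the preponderance of the evidence (weight exceeds 52): on (a) the weight is 80 less the opposing 23 gives net 57, > 52, so (a) meets the standard; on (b) the weight is 58, which does exceed 52, so (b) meets the standard.
  The shareholder carries Stage 1; the board now bears the burden.
At Stage 2 the board must meet a substantially-more-likely showing (weight exceeds 70): on (c) the weight is 76, which does exceed 70, so (c) meets the standard.
  Stage 2 carried; the final stage is satisfied.
With every stage satisfied, the board prevails.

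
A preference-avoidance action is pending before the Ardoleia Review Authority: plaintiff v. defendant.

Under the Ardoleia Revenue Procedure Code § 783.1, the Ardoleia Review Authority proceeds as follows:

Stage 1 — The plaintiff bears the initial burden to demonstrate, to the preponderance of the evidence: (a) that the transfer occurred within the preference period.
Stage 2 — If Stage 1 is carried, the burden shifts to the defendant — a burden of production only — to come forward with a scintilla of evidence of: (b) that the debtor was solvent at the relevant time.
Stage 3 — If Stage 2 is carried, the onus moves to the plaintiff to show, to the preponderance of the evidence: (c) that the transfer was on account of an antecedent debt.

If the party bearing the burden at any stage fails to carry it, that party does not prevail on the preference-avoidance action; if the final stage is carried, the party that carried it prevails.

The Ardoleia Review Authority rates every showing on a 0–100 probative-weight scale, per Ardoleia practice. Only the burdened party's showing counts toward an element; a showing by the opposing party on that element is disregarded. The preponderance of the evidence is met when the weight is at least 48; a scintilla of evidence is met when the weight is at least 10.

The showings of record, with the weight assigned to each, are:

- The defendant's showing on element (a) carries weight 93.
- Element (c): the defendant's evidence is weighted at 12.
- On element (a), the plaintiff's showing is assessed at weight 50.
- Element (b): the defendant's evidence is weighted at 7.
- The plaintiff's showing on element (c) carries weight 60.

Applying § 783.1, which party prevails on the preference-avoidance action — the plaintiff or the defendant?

Stage 1 (plaintiff, the preponderance of the evidence, weight is at least 48): (a) 50 (defendant's 93 disregarded) ≥ 48 — meets.
  Stage 1 carried; the burden shifts to the defendant.
Stage 2 (defendant, a scintilla of evidence, weight is at least 10): (b) 7 < 10 — fails.
  The defendant does not carry Stage 2.
So the plaintiff prevails.

plaintiff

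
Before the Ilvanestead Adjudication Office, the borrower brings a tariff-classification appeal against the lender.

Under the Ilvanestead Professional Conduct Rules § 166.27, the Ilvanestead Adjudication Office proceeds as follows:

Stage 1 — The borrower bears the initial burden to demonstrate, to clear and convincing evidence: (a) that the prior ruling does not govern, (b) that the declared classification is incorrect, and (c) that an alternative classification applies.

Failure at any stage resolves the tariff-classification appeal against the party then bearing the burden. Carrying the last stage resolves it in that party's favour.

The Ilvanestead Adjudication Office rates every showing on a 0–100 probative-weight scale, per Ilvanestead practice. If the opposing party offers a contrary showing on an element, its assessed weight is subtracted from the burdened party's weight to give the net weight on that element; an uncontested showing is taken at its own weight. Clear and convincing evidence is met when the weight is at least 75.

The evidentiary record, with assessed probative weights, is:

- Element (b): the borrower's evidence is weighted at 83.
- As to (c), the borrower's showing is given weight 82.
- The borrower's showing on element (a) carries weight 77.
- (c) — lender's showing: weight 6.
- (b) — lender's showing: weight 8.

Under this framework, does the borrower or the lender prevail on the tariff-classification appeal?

At Stage 1 the borrower must meet clear and convincing evidence (weight is at least 75): on (a) the weight is 77, ≥ 75, so (a) meets the standard; on (b) the weight is 83 less the opposing 8 gives net 75, which does reach 75, so (b) meets the standard; on (c) the weight is 82 less the opposing 6 gives net 76, ≥ 75, so (c) meets the standard.
  The borrower carries the last stage.
With every stage satisfied, the borrower prevails.

borrower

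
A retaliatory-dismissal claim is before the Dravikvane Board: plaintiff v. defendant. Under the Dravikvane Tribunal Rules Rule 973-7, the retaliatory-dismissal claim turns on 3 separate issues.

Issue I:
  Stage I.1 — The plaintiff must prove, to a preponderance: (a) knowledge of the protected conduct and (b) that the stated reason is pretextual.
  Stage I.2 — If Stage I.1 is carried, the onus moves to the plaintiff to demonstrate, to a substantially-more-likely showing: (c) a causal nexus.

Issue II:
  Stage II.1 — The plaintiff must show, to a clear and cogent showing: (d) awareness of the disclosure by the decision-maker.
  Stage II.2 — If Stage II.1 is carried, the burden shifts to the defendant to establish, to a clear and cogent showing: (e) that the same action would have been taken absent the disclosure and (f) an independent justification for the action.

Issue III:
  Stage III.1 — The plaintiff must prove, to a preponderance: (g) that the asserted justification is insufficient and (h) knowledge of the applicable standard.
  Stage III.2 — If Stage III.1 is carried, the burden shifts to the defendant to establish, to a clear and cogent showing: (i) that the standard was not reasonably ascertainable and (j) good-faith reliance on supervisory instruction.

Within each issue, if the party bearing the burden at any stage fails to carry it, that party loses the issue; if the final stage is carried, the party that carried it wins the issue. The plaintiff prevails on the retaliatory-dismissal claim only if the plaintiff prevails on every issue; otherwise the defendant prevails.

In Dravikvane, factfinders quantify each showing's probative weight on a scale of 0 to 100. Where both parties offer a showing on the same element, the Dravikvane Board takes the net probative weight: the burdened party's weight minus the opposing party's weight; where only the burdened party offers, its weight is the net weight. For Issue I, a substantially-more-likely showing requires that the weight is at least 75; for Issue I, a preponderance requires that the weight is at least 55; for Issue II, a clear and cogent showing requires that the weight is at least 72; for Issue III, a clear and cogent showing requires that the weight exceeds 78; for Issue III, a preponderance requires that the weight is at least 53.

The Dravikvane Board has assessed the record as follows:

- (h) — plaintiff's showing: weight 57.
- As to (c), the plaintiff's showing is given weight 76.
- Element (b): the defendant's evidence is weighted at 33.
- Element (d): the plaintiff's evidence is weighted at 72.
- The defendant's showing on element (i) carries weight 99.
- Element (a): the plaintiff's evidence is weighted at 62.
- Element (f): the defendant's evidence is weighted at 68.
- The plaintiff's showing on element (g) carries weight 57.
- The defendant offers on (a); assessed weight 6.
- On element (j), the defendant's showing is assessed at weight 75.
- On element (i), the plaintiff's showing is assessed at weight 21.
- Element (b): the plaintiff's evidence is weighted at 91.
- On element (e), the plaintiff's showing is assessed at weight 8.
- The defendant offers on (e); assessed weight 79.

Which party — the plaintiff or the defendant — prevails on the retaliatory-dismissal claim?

plaintiff

— Issue I —
At Stage I.1 the plaintiff must meet a preponderance (weight is at least 55): on (a) the weight is 62 less the opposing 6 gives net 56, which does reach 55, so (a) meets the standard; on (b) the weight is 91 less the opposing 33 gives net 58, ≥ 55, so (b) meets the standard.
  Stage I.1 carried; the burden remains with the plaintiff.
At Stage I.2 the plaintiff must meet a substantially-more-likely showing (weight is at least 75): on (c) the weight is 76, which does reach 75, so (c) meets the standard.
  Stage I.2 carried; the final stage is satisfied.
With every stage satisfied, the plaintiff prevails on this issue.
— Issue II —
Stage II.1 (plaintiff, a clear and cogent showing, weight is at least 72): (d) 72 ≥ 72 — meets.
  All elements met. The burden passes to the defendant.
Stage II.2 (defendant, a clear and cogent showing, weight is at least 72): (e) net 79−8=71 < 72 — fails; (f) 68 < 72 — fails.
  Stage II.2 not carried; the defendant fails its burden.
The analysis ends at Stage II.2; the plaintiff prevails on this issue.
— Issue III —
Stage III.1 (plaintiff, a preponderance, weight is at least 53): (g) 57 ≥ 53 — meets; (h) 57 ≥ 53 — meets.
  The plaintiff carries Stage III.1; the defendant now bears the burden.
Stage III.2 (defendant, a clear and cogent showing, weight exceeds 78): (i) net 99−21=78 ≤ 78 — fails; (j) 75 ≤ 78 — fails.
  The defendant does not carry Stage III.2.
The analysis ends at Stage III.2; the plaintiff prevails on this issue.
Per-issue: Issue I → plaintiff; Issue II → plaintiff; Issue III → plaintiff. The plaintiff must prevail on every issue; overall, the plaintiff prevails.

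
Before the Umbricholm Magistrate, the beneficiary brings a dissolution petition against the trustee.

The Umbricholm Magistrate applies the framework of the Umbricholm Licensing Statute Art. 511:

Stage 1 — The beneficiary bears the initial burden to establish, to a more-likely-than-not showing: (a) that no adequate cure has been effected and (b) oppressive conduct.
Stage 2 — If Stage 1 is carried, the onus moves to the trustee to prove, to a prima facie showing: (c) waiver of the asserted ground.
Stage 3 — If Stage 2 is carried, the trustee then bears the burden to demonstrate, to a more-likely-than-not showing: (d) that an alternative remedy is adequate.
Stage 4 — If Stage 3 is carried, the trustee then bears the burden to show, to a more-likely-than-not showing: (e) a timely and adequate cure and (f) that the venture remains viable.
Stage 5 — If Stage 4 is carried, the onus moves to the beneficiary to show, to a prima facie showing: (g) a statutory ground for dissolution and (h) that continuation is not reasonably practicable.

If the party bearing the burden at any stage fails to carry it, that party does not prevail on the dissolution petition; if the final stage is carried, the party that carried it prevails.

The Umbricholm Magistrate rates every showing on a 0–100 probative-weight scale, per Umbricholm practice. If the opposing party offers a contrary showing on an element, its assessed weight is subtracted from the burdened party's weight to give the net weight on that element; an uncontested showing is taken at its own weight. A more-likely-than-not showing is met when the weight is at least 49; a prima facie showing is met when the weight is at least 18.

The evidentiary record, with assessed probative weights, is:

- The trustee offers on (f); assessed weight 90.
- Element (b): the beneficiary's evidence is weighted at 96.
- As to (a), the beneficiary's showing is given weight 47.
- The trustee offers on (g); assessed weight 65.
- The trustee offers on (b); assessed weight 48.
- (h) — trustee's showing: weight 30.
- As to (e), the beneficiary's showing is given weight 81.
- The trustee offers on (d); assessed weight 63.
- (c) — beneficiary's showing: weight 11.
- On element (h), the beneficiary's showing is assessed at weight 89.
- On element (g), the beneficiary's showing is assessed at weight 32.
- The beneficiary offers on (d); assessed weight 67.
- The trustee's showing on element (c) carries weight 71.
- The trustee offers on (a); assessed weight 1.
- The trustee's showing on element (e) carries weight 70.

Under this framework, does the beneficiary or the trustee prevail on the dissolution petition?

trustee

Stage 1 (beneficiary, a more-likely-than-not showing, weight is at least 49): (a) net 47−1=46 < 49 — fails; (b) net 96−48=48 < 49 — fails.
  The beneficiary does not carry Stage 1.
The trustee prevails.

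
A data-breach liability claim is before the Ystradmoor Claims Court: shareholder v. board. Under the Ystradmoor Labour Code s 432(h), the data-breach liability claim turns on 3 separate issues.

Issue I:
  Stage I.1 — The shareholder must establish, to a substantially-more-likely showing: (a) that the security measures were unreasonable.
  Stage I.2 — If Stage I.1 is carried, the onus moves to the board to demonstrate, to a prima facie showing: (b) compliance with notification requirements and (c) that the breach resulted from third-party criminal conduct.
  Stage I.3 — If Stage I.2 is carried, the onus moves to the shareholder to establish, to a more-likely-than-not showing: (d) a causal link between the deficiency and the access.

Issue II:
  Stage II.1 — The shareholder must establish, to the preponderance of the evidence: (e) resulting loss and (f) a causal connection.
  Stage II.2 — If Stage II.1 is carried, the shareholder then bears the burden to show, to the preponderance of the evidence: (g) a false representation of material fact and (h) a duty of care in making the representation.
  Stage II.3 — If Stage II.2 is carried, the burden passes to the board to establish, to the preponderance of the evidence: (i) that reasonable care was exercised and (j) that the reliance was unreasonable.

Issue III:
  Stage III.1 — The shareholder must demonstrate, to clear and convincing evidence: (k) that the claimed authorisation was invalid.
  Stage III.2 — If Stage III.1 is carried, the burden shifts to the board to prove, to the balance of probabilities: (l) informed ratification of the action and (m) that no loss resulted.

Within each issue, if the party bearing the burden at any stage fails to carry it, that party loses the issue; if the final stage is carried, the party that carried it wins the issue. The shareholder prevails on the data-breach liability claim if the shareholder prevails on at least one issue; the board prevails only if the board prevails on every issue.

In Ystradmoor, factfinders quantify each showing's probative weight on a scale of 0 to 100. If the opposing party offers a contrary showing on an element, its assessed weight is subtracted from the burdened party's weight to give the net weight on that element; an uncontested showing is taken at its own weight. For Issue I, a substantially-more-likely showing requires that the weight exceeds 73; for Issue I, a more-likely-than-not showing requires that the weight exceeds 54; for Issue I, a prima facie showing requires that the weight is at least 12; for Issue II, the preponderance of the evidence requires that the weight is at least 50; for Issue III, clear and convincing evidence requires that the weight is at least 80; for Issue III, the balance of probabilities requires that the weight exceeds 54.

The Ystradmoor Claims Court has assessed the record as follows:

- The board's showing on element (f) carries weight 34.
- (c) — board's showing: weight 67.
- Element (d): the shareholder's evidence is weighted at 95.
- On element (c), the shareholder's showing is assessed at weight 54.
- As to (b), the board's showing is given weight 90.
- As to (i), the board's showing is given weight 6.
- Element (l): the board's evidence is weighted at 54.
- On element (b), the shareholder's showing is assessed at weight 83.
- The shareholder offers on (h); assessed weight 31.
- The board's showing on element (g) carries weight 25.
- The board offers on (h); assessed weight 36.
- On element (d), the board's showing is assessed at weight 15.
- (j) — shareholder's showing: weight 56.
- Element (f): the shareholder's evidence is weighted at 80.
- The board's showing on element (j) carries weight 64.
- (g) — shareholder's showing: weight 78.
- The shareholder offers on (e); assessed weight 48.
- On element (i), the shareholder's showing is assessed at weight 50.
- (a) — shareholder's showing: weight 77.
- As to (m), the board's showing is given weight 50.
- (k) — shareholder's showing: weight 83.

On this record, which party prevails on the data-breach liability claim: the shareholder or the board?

shareholder

— Issue I —
At Stage I.1 the shareholder must meet a substantially-more-likely showing (weight exceeds 73): on (a) the weight is 77, which does exceed 73, so (a) meets the standard.
  Stage I.1 carried; the burden shifts to the board.
At Stage I.2 the board must meet a prima facie showing (weight is at least 12): on (b) the weight is 90 less the opposing 83 gives net 7, < 12, so (b) does not meet the standard; on (c) the weight is 67 less the opposing 54 gives net 13, which does reach 12, so (c) meets the standard.
  Stage I.2 not carried; the board fails its burden.
So the shareholder prevails on this issue.
— Issue II —
At Stage II.1 the shareholder must meet the preponderance of the evidence (weight is at least 50): on (e) the weight is 48, < 50, so (e) does not meet the standard; on (f) the weight is 80 less the opposing 34 gives net 46, which does not reach 50, so (f) does not meet the standard.
  Not every element is met, so the shareholder fails to carry Stage II.1.
The board prevails on this issue.
— Issue III —
At Stage III.1 the shareholder must meet clear and convincing evidence (weight is at least 80): on (k) the weight is 83, ≥ 80, so (k) meets the standard.
  Stage III.1 carried; the burden shifts to the board.
At Stage III.2 the board must meet the balance of probabilities (weight exceeds 54): on (l) the weight is 54, which does not exceed 54, so (l) does not meet the standard; on (m) the weight is 50, ≤ 54, so (m) does not meet the standard.
  Not every element is met, so the board fails to carry Stage III.2.
The shareholder prevails on this issue.
Per-issue: Issue I → shareholder; Issue II → board; Issue III → shareholder. The shareholder must prevail on at least one issue; overall, the shareholder prevails.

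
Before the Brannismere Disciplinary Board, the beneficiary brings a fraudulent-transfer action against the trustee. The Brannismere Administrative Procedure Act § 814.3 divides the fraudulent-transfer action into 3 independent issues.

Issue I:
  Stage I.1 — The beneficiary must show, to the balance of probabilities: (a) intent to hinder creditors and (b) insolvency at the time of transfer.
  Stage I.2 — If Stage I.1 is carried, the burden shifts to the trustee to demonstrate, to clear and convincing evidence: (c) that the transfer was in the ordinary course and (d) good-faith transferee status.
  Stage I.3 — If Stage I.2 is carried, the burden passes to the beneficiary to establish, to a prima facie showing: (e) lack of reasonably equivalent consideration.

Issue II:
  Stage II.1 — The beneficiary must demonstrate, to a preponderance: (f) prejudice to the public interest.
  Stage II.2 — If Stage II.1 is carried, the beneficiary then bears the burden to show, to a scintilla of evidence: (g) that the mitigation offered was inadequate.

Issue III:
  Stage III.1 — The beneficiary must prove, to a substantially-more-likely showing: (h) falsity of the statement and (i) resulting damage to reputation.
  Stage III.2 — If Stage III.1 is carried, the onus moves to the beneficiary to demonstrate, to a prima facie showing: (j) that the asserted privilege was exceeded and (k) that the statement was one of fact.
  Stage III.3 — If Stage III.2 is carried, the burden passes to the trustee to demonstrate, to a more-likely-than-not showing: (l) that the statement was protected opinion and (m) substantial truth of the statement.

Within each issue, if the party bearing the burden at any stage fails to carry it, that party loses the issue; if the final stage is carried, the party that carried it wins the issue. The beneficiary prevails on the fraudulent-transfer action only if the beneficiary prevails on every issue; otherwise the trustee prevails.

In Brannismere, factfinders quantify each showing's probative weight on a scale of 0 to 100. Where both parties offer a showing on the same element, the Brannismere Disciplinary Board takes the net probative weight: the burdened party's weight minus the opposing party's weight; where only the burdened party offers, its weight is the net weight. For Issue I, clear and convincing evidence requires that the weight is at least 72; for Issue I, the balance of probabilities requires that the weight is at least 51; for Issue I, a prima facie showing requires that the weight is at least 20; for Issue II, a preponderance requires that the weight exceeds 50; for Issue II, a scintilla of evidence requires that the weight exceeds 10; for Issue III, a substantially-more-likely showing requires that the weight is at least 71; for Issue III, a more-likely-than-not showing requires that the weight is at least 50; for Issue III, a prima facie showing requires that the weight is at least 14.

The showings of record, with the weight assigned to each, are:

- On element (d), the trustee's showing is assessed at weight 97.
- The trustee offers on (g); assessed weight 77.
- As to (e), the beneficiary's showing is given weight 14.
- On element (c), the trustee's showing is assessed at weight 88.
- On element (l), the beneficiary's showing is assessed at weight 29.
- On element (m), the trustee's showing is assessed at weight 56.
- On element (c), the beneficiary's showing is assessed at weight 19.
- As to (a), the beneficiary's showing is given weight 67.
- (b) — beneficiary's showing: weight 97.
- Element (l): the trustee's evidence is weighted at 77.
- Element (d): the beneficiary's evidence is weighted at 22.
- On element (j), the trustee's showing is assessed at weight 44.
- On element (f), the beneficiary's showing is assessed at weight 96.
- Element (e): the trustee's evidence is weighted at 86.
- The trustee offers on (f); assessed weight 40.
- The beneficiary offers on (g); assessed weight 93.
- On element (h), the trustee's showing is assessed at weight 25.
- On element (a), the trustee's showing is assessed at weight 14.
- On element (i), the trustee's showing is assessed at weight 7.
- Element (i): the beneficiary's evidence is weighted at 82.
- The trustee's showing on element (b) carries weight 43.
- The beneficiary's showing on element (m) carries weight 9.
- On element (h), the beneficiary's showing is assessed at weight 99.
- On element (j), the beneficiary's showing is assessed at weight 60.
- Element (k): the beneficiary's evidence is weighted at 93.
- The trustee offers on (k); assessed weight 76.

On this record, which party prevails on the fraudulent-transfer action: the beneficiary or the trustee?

— Issue I —
At Stage I.1 the beneficiary must meet the balance of probabilities (weight is at least 51): on (a) the weight is 67 less the opposing 14 gives net 53, ≥ 51, so (a) meets the standard; on (b) the weight is 97 less the opposing 43 gives net 54, which does reach 51, so (b) meets the standard.
  Stage I.1 carried; the burden shifts to the trustee.
At Stage I.2 the trustee must meet clear and convincing evidence (weight is at least 72): on (c) the weight is 88 less the opposing 19 gives net 69, which does not reach 72, so (c) does not meet the standard; on (d) the weight is 97 less the opposing 22 gives net 75, which does reach 72, so (d) meets the standard.
  Not every element is met, so the trustee fails to carry Stage I.2.
The beneficiary prevails on this issue.
— Issue II —
Stage II.1 — burden on beneficiary; standard: a preponderance (weight exceeds 50).
    (f): 96 − 40 = 56 > 50 [met]
  Stage II.1 carried; the burden remains with the beneficiary.
Stage II.2 — burden on beneficiary; standard: a scintilla of evidence (weight exceeds 10).
    (g): 93 − 77 = 16 > 10 [met]
  Stage II.2 carried; the final stage is satisfied.
With every stage satisfied, the beneficiary prevails on this issue.
— Issue III —
Stage III.1 — burden on beneficiary; standard: a substantially-more-likely showing (weight is at least 71).
    (h): 99 − 25 = 74 ≥ 71 [met]
    (i): 82 − 7 = 75 ≥ 71 [met]
  All elements met. The beneficiary retains the burden for Stage III.2.
Stage III.2 — burden on beneficiary; standard: a prima facie showing (weight is at least 14).
    (j): 60 − 44 = 16 ≥ 14 [met]
    (k): 93 − 76 = 17 ≥ 14 [met]
  Stage III.2 carried; the burden shifts to the trustee.
Stage III.3 — burden on trustee; standard: a more-likely-than-not showing (weight is at least 50).
    (l): 77 − 29 = 48 < 50 [not met]
    (m): 56 − 9 = 47 < 50 [not met]
  The trustee does not carry Stage III.3.
So the beneficiary prevails on this issue.
Per-issue: Issue I → beneficiary; Issue II → beneficiary; Issue III → beneficiary. The beneficiary must prevail on every issue; overall, the beneficiary prevails.

beneficiary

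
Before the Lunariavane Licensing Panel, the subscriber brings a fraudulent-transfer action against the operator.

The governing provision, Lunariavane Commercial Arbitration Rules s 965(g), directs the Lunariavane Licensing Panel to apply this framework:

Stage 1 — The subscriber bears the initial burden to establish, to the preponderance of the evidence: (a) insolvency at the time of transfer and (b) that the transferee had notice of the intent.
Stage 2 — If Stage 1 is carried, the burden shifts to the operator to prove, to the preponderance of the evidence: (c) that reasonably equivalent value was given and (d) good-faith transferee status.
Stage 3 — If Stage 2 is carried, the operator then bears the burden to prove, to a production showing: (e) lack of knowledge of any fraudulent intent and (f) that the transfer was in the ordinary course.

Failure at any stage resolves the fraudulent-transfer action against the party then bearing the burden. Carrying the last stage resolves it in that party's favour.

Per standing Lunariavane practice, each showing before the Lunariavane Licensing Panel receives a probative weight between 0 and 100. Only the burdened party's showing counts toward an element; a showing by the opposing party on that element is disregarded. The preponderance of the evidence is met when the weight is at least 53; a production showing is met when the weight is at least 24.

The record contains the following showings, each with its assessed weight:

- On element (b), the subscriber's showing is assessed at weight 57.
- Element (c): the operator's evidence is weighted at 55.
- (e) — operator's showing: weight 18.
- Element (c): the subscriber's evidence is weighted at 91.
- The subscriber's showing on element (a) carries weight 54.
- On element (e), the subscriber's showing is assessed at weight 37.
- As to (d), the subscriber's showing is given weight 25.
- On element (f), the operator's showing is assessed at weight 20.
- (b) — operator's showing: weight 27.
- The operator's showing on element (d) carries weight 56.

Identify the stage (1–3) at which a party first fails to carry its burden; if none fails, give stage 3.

stage 3

At Stage 1 the subscriber must meet the preponderance of the evidence (weight is at least 53): on (a) the weight is 54, ≥ 53, so (a) meets the standard; on (b) the weight is 57 (the operator's 27 is given no effect), ≥ 53, so (b) meets the standard.
  All elements met. The burden passes to the operator.
At Stage 2 the operator must meet the preponderance of the evidence (weight is at least 53): on (c) the weight is 55 (the subscriber's 91 is given no effect), ≥ 53, so (c) meets the standard; on (d) the weight is 56 (the subscriber's 25 is given no effect), which does reach 53, so (d) meets the standard.
  Stage 2 carried; the burden remains with the operator.
At Stage 3 the operator must meet a production showing (weight is at least 24): on (e) the weight is 18 (the subscriber's 37 is given no effect), < 24, so (e) does not meet the standard; on (f) the weight is 20, < 24, so (f) does not meet the standard.
  Stage 3 not carried; the operator fails its burden.
So the subscriber prevails.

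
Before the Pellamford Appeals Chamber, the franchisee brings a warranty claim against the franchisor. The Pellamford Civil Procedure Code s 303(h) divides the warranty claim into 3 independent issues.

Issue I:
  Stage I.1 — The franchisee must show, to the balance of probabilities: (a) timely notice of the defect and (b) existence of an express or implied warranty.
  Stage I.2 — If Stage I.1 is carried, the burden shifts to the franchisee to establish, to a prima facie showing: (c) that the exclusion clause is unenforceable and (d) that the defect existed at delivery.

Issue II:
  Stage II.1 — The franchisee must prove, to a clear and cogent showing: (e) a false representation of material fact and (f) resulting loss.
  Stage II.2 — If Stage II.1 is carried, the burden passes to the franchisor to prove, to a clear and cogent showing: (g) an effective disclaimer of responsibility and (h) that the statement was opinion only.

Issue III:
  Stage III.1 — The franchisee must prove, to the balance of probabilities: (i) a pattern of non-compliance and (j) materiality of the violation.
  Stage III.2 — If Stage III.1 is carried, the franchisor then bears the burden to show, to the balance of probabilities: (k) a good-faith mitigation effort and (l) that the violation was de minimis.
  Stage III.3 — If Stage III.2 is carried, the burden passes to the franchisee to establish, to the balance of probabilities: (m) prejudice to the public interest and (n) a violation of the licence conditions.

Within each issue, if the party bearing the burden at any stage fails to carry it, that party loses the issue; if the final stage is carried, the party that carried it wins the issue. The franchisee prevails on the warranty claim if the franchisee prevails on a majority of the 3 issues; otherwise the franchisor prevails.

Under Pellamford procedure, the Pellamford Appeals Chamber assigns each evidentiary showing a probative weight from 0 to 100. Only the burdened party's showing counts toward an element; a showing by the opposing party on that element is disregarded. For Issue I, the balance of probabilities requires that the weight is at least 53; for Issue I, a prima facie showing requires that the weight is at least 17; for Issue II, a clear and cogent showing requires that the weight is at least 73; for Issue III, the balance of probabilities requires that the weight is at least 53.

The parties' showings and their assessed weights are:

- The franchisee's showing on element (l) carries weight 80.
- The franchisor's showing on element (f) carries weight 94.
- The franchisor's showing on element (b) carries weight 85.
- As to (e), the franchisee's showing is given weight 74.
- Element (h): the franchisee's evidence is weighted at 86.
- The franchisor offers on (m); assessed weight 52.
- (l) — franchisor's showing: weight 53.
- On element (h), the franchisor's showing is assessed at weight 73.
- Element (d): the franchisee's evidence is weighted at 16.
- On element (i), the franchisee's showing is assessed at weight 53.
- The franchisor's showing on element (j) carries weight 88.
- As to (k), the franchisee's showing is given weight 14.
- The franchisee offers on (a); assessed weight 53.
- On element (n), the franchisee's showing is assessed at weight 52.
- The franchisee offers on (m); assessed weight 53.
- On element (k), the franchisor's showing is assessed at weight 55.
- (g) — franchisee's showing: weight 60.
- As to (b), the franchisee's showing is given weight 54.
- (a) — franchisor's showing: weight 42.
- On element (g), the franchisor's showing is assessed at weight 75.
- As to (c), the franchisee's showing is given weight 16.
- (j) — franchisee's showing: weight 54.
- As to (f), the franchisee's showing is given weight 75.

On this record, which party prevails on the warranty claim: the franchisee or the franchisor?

franchisor

— Issue I —
Stage I.1 — burden on franchisee; standard: the balance of probabilities (weight is at least 53).
    (a): 53 (franchisor's 42 disregarded) ≥ 53 [met]
    (b): 54 (franchisor's 85 disregarded) ≥ 53 [met]
  All elements met. The franchisee retains the burden for Stage I.2.
Stage I.2 — burden on franchisee; standard: a prima facie showing (weight is at least 17).
    (c): 16 < 17 [not met]
    (d): 16 < 17 [not met]
  The franchisee does not carry Stage I.2.
So the franchisor prevails on this issue.
— Issue II —
Stage II.1 (franchisee, a clear and cogent showing, weight is at least 73): (e) 74 ≥ 73 — meets; (f) 75 (franchisor's 94 disregarded) ≥ 73 — meets.
  Stage II.1 carried; the burden shifts to the franchisor.
Stage II.2 (franchisor, a clear and cogent showing, weight is at least 73): (g) 75 (franchisee's 60 disregarded) ≥ 73 — meets; (h) 73 (franchisee's 86 disregarded) ≥ 73 — meets.
  All elements met at the final stage.
Every stage carried; the franchisor prevails on this issue.
— Issue III —
Stage III.1 — burden on franchisee; standard: the balance of probabilities (weight is at least 53).
    (i): 53 ≥ 53 [met]
    (j): 54 (franchisor's 88 disregarded) ≥ 53 [met]
  The franchisee carries Stage III.1; the franchisor now bears the burden.
Stage III.2 — burden on franchisor; standard: the balance of probabilities (weight is at least 53).
    (k): 55 (franchisee's 14 disregarded) ≥ 53 [met]
    (l): 53 (franchisee's 80 disregarded) ≥ 53 [met]
  The franchisor carries Stage III.2; the franchisee now bears the burden.
Stage III.3 — burden on franchisee; standard: the balance of probabilities (weight is at least 53).
    (m): 53 (franchisor's 52 disregarded) ≥ 53 [met]
    (n): 52 < 53 [not met]
  The franchisee does not carry Stage III.3.
So the franchisor prevails on this issue.
Per-issue: Issue I → franchisor; Issue II → franchisor; Issue III → franchisor. The franchisee must prevail on a majority of issues; overall, the franchisor prevails.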